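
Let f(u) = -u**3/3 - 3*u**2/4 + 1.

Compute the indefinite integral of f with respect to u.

F(u) = -u*(u**3 + 3*u**2 - 12)/12 + C

Integrate term by term and add the pieces.
Check: d/du[-u*(u**3 + 3*u**2 - 12)/12] = -u**3/3 - 3*u**2/4 + 1 = f(u).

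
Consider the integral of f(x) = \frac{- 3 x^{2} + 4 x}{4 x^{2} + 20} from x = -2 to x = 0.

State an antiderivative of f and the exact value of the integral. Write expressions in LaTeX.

An antiderivative F(x) passes only if d/dx[F] lands on f(x) exactly.
F(x) = - \frac{3 x - 2 \log{\left(x^{2} + 5 \right)} - 3 \sqrt{5} \operatorname{atan}{\left(\frac{\sqrt{5} x}{5} \right)}}{4} is an antiderivative of f.
Check: d/dx[- \frac{3 x - 2 \log{\left(x^{2} + 5 \right)} - 3 \sqrt{5} \operatorname{atan}{\left(\frac{\sqrt{5} x}{5} \right)}}{4}] = \frac{- 3 x^{2} + 4 x}{4 x^{2} + 20} = f(x).
F(0) = \frac{\log{\left(5 \right)}}{2}; F(-2) = - \frac{3 \sqrt{5} \operatorname{atan}{\left(\frac{2 \sqrt{5}}{5} \right)}}{4} + \frac{\log{\left(9 \right)}}{2} + \frac{3}{2}.
Integral = F(0) - F(-2) = - \frac{3}{2} - \frac{\log{\left(9 \right)}}{2} + \frac{\log{\left(5 \right)}}{2} + \frac{3 \sqrt{5} \operatorname{atan}{\left(\frac{2 \sqrt{5}}{5} \right)}}{4}.

Antiderivative: F(x) = - \frac{3 x - 2 \log{\left(x^{2} + 5 \right)} - 3 \sqrt{5} \operatorname{atan}{\left(\frac{\sqrt{5} x}{5} \right)}}{4}; value = - \frac{3}{2} - \frac{\log{\left(9 \right)}}{2} + \frac{\log{\left(5 \right)}}{2} + \frac{3 \sqrt{5} \operatorname{atan}{\left(\frac{2 \sqrt{5}}{5} \right)}}{4}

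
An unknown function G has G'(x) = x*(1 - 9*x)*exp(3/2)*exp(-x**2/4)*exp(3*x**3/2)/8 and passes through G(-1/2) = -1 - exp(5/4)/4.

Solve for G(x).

G(x) = (-exp(3*x**3/2 - x**2/4 + 3/2) - 4)/4

G'(x) matches the chain-rule pattern g'(h)*h' with inner function h(x) = 3*x**3/2 - x**2/4 + 3/2; substituting u = h(x) collapses the integral.
A general antiderivative is -exp(3*x**3/2 - x**2/4 + 3/2)/4 + C.
The condition gives C = -1 - exp(5/4)/4 - (-exp(5/4)/4) = -1.
So G(x) = (-exp(3*x**3/2 - x**2/4 + 3/2) - 4)/4.
Check: d/dx[(-exp(3*x**3/2 - x**2/4 + 3/2) - 4)/4] = -9*x**2*exp(3/2)*exp(-x**2/4)*exp(3*x**3/2)/8 + x*exp(3/2)*exp(-x**2/4)*exp(3*x**3/2)/8, which equals G'(x).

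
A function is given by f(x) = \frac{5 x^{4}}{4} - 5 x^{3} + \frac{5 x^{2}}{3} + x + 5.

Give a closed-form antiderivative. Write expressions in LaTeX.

An antiderivative is F(x) = \frac{x^{5}}{4} - \frac{5 x^{4}}{4} + \frac{5 x^{3}}{9} + \frac{x^{2}}{2} + 5 x.

The integrand splits into summands that can be handled one at a time.
Check: d/dx[\frac{x^{5}}{4} - \frac{5 x^{4}}{4} + \frac{5 x^{3}}{9} + \frac{x^{2}}{2} + 5 x] = \frac{5 x^{4}}{4} - 5 x^{3} + \frac{5 x^{2}}{3} + x + 5 = f(x).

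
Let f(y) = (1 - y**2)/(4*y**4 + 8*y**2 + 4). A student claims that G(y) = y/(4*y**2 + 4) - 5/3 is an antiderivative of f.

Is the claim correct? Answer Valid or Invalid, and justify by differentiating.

Valid. The derivative of G reproduces f.

d/dy[G] = (1 - y**2)/(4*y**4 + 8*y**2 + 4)
This equals f(y) exactly, so the claim holds.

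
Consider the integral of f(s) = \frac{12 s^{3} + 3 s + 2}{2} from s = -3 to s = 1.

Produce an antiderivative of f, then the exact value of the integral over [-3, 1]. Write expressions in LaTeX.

Since d/ds undoes antidifferentiation here, F'(s) = f(s) is required of F(s).
F(s) = \frac{6 s^{4} + 3 s^{2} + 4 s - 8}{4} is an antiderivative of f.
Check: d/ds[\frac{6 s^{4} + 3 s^{2} + 4 s - 8}{4}] = 6 s^{3} + \frac{3 s}{2} + 1, which equals f(s).
F(1) = \frac{5}{4}; F(-3) = \frac{493}{4}.
Integral = F(1) - F(-3) = -122.

Antiderivative: F(s) = \frac{6 s^{4} + 3 s^{2} + 4 s - 8}{4}; value = -122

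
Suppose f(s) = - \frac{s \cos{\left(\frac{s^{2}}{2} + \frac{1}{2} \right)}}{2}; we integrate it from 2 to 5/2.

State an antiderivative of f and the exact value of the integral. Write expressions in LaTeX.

f matches the chain-rule pattern g'(h)*h' with inner function h(s) = \frac{s^{2}}{2} + \frac{1}{2}; substituting u = h(s) collapses the integral.
F(s) = - \frac{\sin{\left(\frac{s^{2}}{2} + \frac{1}{2} \right)}}{2} is an antiderivative of f.
Check: d/ds[- \frac{\sin{\left(\frac{s^{2}}{2} + \frac{1}{2} \right)}}{2}] = - \frac{s \cos{\left(\frac{s^{2}}{2} + \frac{1}{2} \right)}}{2} = f(s).
F(5/2) = - \frac{\sin{\left(\frac{29}{8} \right)}}{2}; F(2) = - \frac{\sin{\left(\frac{5}{2} \right)}}{2}.
Integral = F(5/2) - F(2) = - \frac{\sin{\left(\frac{29}{8} \right)}}{2} + \frac{\sin{\left(\frac{5}{2} \right)}}{2}.

Antiderivative: F(s) = - \frac{\sin{\left(\frac{s^{2}}{2} + \frac{1}{2} \right)}}{2}; value = - \frac{\sin{\left(\frac{29}{8} \right)}}{2} + \frac{\sin{\left(\frac{5}{2} \right)}}{2}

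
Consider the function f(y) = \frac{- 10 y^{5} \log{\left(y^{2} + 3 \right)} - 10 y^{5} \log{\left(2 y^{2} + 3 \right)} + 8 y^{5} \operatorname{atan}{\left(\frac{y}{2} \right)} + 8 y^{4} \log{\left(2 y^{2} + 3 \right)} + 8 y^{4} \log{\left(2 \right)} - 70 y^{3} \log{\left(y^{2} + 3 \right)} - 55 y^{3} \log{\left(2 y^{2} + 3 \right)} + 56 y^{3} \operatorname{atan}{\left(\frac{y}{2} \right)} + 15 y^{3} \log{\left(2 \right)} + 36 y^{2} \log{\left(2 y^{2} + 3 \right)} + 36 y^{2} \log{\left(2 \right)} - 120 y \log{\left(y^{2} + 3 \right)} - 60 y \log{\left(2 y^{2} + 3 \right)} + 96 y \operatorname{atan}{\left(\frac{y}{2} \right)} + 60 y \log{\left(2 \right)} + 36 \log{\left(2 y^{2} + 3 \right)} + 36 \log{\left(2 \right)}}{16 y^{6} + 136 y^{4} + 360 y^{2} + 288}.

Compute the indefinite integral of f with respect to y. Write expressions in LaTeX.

f has the shape u'v + uv' for u = - \frac{5 \log{\left(\frac{y^{2}}{2} + \frac{3}{2} \right)}}{16} + \frac{\operatorname{atan}{\left(\frac{y}{2} \right)}}{4} and v = \log{\left(4 y^{2} + 6 \right)} — it is the derivative of the product u*v.
Check: d/dy[\frac{\left(- 5 \log{\left(\frac{y^{2}}{2} + \frac{3}{2} \right)} + 4 \operatorname{atan}{\left(\frac{y}{2} \right)}\right) \log{\left(4 y^{2} + 6 \right)}}{16}] = \frac{- 10 y^{5} \log{\left(y^{2} + 3 \right)} - 10 y^{5} \log{\left(2 y^{2} + 3 \right)} + 8 y^{5} \operatorname{atan}{\left(\frac{y}{2} \right)} + 8 y^{4} \log{\left(2 y^{2} + 3 \right)} + 8 y^{4} \log{\left(2 \right)} - 70 y^{3} \log{\left(y^{2} + 3 \right)} - 55 y^{3} \log{\left(2 y^{2} + 3 \right)} + 56 y^{3} \operatorname{atan}{\left(\frac{y}{2} \right)} + 15 y^{3} \log{\left(2 \right)} + 36 y^{2} \log{\left(2 y^{2} + 3 \right)} + 36 y^{2} \log{\left(2 \right)} - 120 y \log{\left(y^{2} + 3 \right)} - 60 y \log{\left(2 y^{2} + 3 \right)} + 96 y \operatorname{atan}{\left(\frac{y}{2} \right)} + 60 y \log{\left(2 \right)} + 36 \log{\left(2 y^{2} + 3 \right)} + 36 \log{\left(2 \right)}}{16 y^{6} + 136 y^{4} + 360 y^{2} + 288} = f(y).

F(y) = \frac{\left(- 5 \log{\left(\frac{y^{2}}{2} + \frac{3}{2} \right)} + 4 \operatorname{atan}{\left(\frac{y}{2} \right)}\right) \log{\left(4 y^{2} + 6 \right)}}{16} + C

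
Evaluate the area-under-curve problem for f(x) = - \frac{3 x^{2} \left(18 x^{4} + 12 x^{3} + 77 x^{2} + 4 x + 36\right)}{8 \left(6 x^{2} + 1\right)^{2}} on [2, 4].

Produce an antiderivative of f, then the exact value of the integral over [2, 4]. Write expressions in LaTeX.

Antiderivative: F(x) = - \frac{x^{5}}{16 x^{2} + \frac{8}{3}} - \frac{x^{4}}{16 x^{2} + \frac{8}{3}} - \frac{3 x^{3}}{4 x^{2} + \frac{2}{3}}; value = - \frac{13962}{2425}

f has the shape u'v + uv' for u = - \frac{1}{4 x^{2} + \frac{2}{3}} and v = \frac{x^{5}}{4} + \frac{x^{4}}{4} + 3 x^{3} — it is the derivative of the product u*v.
F(x) = - \frac{x^{5}}{16 x^{2} + \frac{8}{3}} - \frac{x^{4}}{16 x^{2} + \frac{8}{3}} - \frac{3 x^{3}}{4 x^{2} + \frac{2}{3}} is an antiderivative of f.
Check: d/dx[- \frac{x^{5}}{16 x^{2} + \frac{8}{3}} - \frac{x^{4}}{16 x^{2} + \frac{8}{3}} - \frac{3 x^{3}}{4 x^{2} + \frac{2}{3}}] = \frac{- 54 x^{6} - 36 x^{5} - 231 x^{4} - 12 x^{3} - 108 x^{2}}{288 x^{4} + 96 x^{2} + 8}, which equals f(x).
F(4) = - \frac{768}{97}; F(2) = - \frac{54}{25}.
Integral = F(4) - F(2) = - \frac{13962}{2425}.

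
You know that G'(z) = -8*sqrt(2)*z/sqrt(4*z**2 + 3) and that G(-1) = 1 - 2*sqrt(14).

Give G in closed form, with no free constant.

The substitution u = 2*z**2 + 3/2 works: G'(z) is exactly (dG/du)*(du/dz) for that inner function.
A general antiderivative is -4*sqrt(2*z**2 + 3/2) + C.
The condition gives C = 1 - 2*sqrt(14) - (-2*sqrt(14)) = 1.
So G(z) = 1 - 4*sqrt(2*z**2 + 3/2).
Check: d/dz[1 - 4*sqrt(2*z**2 + 3/2)] = -8*sqrt(2)*z/sqrt(4*z**2 + 3) = G'(z).

G(z) = 1 - 4*sqrt(2*z**2 + 3/2)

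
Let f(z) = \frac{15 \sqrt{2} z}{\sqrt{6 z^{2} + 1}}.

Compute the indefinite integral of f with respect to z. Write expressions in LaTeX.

F(z) = \frac{5 \sqrt{2} \sqrt{6 z^{2} + 1}}{2} + C

f matches the chain-rule pattern g'(h)*h' with inner function h(z) = 3 z^{2} + \frac{1}{2}; substituting u = h(z) collapses the integral.
Check: d/dz[\frac{5 \sqrt{2} \sqrt{6 z^{2} + 1}}{2}] = \frac{15 \sqrt{2} z}{\sqrt{6 z^{2} + 1}} = f(z).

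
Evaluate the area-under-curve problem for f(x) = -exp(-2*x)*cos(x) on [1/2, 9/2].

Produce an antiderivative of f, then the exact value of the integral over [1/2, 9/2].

Recover f(x) by differentiating a candidate F(x); any mismatch rules it out.
F(x) = (-sin(x) + 2*cos(x))*exp(-2*x)/5 is an antiderivative of f.
Check: d/dx[(-sin(x) + 2*cos(x))*exp(-2*x)/5] = -exp(-2*x)*cos(x) = f(x).
F(9/2) = 2*exp(-9)*cos(9/2)/5 - exp(-9)*sin(9/2)/5; F(1/2) = -exp(-1)*sin(1/2)/5 + 2*exp(-1)*cos(1/2)/5.
Integral = F(9/2) - F(1/2) = -2*exp(-1)*cos(1/2)/5 + 2*exp(-9)*cos(9/2)/5 - exp(-9)*sin(9/2)/5 + exp(-1)*sin(1/2)/5.

Antiderivative: F(x) = (-sin(x) + 2*cos(x))*exp(-2*x)/5; value = -2*exp(-1)*cos(1/2)/5 + 2*exp(-9)*cos(9/2)/5 - exp(-9)*sin(9/2)/5 + exp(-1)*sin(1/2)/5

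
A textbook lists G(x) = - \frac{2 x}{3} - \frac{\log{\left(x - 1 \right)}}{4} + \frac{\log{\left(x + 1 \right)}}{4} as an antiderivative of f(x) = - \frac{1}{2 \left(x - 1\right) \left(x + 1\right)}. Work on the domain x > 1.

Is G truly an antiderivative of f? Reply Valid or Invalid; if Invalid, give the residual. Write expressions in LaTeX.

Invalid: d/dx[G] - f = - \frac{2}{3}, which is not 0.

d/dx[G] = \frac{1 - 4 x^{2}}{6 x^{2} - 6}
d/dx[G] - f(x) = - \frac{2}{3} != 0.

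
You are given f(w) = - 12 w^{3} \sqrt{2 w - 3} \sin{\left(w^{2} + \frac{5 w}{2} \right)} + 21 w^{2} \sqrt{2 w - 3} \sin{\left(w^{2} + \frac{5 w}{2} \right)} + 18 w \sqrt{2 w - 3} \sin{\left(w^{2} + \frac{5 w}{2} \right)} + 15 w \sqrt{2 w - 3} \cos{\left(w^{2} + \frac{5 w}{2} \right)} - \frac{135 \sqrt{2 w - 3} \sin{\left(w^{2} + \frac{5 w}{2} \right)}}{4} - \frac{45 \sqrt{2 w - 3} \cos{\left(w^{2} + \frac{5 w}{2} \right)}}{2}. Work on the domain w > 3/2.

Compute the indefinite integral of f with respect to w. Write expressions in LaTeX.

f has the shape u'v + uv' for u = \frac{3 \left(2 w - 3\right)^{\frac{5}{2}}}{2} and v = \cos{\left(w^{2} + \frac{5 w}{2} \right)} — it is the derivative of the product u*v.
Check: d/dw[6 w^{2} \sqrt{2 w - 3} \cos{\left(w^{2} + \frac{5 w}{2} \right)} - 18 w \sqrt{2 w - 3} \cos{\left(w^{2} + \frac{5 w}{2} \right)} + \frac{27 \sqrt{2 w - 3} \cos{\left(w^{2} + \frac{5 w}{2} \right)}}{2}] = \frac{- 96 w^{4} \sin{\left(w^{2} + \frac{5 w}{2} \right)} + 312 w^{3} \sin{\left(w^{2} + \frac{5 w}{2} \right)} - 108 w^{2} \sin{\left(w^{2} + \frac{5 w}{2} \right)} + 120 w^{2} \cos{\left(w^{2} + \frac{5 w}{2} \right)} - 486 w \sin{\left(w^{2} + \frac{5 w}{2} \right)} - 360 w \cos{\left(w^{2} + \frac{5 w}{2} \right)} + 405 \sin{\left(w^{2} + \frac{5 w}{2} \right)} + 270 \cos{\left(w^{2} + \frac{5 w}{2} \right)}}{4 \sqrt{2 w - 3}}, which equals f(w).

F(w) = 6 w^{2} \sqrt{2 w - 3} \cos{\left(w^{2} + \frac{5 w}{2} \right)} - 18 w \sqrt{2 w - 3} \cos{\left(w^{2} + \frac{5 w}{2} \right)} + \frac{27 \sqrt{2 w - 3} \cos{\left(w^{2} + \frac{5 w}{2} \right)}}{2} + C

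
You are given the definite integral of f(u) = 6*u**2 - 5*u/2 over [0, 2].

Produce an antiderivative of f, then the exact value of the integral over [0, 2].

The integrand splits into summands that can be handled one at a time.
F(u) = (8*u**3 - 5*u**2 - 16)/4 is an antiderivative of f.
Check: d/du[(8*u**3 - 5*u**2 - 16)/4] = 6*u**2 - 5*u/2 = f(u).
F(2) = 7; F(0) = -4.
Integral = F(2) - F(0) = 11.

Antiderivative: F(u) = (8*u**3 - 5*u**2 - 16)/4; value = 11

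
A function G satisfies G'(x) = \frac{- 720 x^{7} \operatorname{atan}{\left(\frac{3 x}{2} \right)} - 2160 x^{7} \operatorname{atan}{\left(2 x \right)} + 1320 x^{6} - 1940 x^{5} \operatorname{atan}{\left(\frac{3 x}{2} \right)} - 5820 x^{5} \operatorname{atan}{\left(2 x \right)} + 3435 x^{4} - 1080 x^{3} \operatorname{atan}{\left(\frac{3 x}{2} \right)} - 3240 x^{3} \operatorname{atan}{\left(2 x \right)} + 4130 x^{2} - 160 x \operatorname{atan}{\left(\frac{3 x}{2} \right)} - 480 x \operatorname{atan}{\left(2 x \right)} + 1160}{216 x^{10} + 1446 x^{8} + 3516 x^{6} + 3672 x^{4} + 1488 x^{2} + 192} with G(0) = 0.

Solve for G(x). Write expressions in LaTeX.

G(x) = \frac{5 \left(2 x^{2} \operatorname{atan}{\left(\frac{3 x}{2} \right)} + 6 x^{2} \operatorname{atan}{\left(2 x \right)} - x + 4 \operatorname{atan}{\left(\frac{3 x}{2} \right)} + 12 \operatorname{atan}{\left(2 x \right)}\right)}{6 \left(x^{2} + 2\right)^{2}}

G'(x) has the shape u'v + uv' for u = - \frac{5}{4 \left(\frac{x^{2}}{2} + 1\right)} and v = \frac{x}{2 \left(\frac{3 x^{2}}{2} + 3\right)} - \frac{2 \operatorname{atan}{\left(\frac{3 x}{2} \right)}}{3} - 2 \operatorname{atan}{\left(2 x \right)} — it is the derivative of the product u*v.
A general antiderivative is - \frac{5 \left(\frac{x}{2 \left(\frac{3 x^{2}}{2} + 3\right)} - \frac{2 \operatorname{atan}{\left(\frac{3 x}{2} \right)}}{3} - 2 \operatorname{atan}{\left(2 x \right)}\right)}{4 \left(\frac{x^{2}}{2} + 1\right)} + C.
The condition gives C = 0 - (0) = 0.
So G(x) = \frac{5 \left(2 x^{2} \operatorname{atan}{\left(\frac{3 x}{2} \right)} + 6 x^{2} \operatorname{atan}{\left(2 x \right)} - x + 4 \operatorname{atan}{\left(\frac{3 x}{2} \right)} + 12 \operatorname{atan}{\left(2 x \right)}\right)}{6 \left(x^{2} + 2\right)^{2}}.
Check: d/dx[\frac{5 \left(2 x^{2} \operatorname{atan}{\left(\frac{3 x}{2} \right)} + 6 x^{2} \operatorname{atan}{\left(2 x \right)} - x + 4 \operatorname{atan}{\left(\frac{3 x}{2} \right)} + 12 \operatorname{atan}{\left(2 x \right)}\right)}{6 \left(x^{2} + 2\right)^{2}}] = \frac{- 720 x^{7} \operatorname{atan}{\left(\frac{3 x}{2} \right)} - 2160 x^{7} \operatorname{atan}{\left(2 x \right)} + 1320 x^{6} - 1940 x^{5} \operatorname{atan}{\left(\frac{3 x}{2} \right)} - 5820 x^{5} \operatorname{atan}{\left(2 x \right)} + 3435 x^{4} - 1080 x^{3} \operatorname{atan}{\left(\frac{3 x}{2} \right)} - 3240 x^{3} \operatorname{atan}{\left(2 x \right)} + 4130 x^{2} - 160 x \operatorname{atan}{\left(\frac{3 x}{2} \right)} - 480 x \operatorname{atan}{\left(2 x \right)} + 1160}{216 x^{10} + 1446 x^{8} + 3516 x^{6} + 3672 x^{4} + 1488 x^{2} + 192} = G'(x).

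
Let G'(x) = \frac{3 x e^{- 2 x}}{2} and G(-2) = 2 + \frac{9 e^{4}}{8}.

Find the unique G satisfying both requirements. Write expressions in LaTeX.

G(x) = \frac{\left(- 6 x + 16 e^{2 x} - 3\right) e^{- 2 x}}{8}

Recognize the product-rule pattern: G'(x) = u'v + uv' with u = - \frac{3 x}{4} - \frac{3}{8}, v = e^{- 2 x}, so integration by parts undoes it.
A general antiderivative is \frac{\left(- 6 x - 3\right) e^{- 2 x}}{8} + C.
The condition gives C = 2 + \frac{9 e^{4}}{8} - (\frac{9 e^{4}}{8}) = 2.
So G(x) = \frac{\left(- 6 x + 16 e^{2 x} - 3\right) e^{- 2 x}}{8}.
Check: d/dx[\frac{\left(- 6 x + 16 e^{2 x} - 3\right) e^{- 2 x}}{8}] = \frac{3 x e^{- 2 x}}{2} = G'(x).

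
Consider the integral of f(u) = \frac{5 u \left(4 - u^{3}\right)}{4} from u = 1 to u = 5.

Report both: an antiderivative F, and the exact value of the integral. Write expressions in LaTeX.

Since d/du undoes antidifferentiation here, F'(u) = f(u) is required of F(u).
F(u) = - \frac{u^{5}}{4} + \frac{5 u^{2}}{2} is an antiderivative of f.
Check: d/du[- \frac{u^{5}}{4} + \frac{5 u^{2}}{2}] = - \frac{5 u^{4}}{4} + 5 u, which equals f(u).
F(5) = - \frac{2875}{4}; F(1) = \frac{9}{4}.
Integral = F(5) - F(1) = -721.

Antiderivative: F(u) = - \frac{u^{5}}{4} + \frac{5 u^{2}}{2}; value = -721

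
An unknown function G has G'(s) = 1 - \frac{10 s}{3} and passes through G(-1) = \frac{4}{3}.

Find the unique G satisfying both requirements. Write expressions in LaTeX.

A candidate passes only if d/ds[G] lands on the given G'(s) exactly.
A general antiderivative is - \frac{5 s^{2}}{3} + s + 5 + C.
The condition gives C = \frac{4}{3} - (\frac{7}{3}) = -1.
So G(s) = - \frac{5 s^{2}}{3} + s + 4.
Check: d/ds[- \frac{5 s^{2}}{3} + s + 4] = 1 - \frac{10 s}{3} = G'(s).

G(s) = - \frac{5 s^{2}}{3} + s + 4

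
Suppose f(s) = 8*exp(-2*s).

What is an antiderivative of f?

An antiderivative is F(s) = -4*exp(-2*s).

Whatever form F(s) takes, F'(s) = f(s) is non-negotiable.
Check: d/ds[-4*exp(-2*s)] = 8*exp(-2*s) = f(s).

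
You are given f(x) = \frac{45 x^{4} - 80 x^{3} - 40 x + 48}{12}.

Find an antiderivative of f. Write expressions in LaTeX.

A candidate is checked by its d/dx: the result must match f(x).
Check: d/dx[\frac{3 x^{5}}{4} - \frac{5 x^{4}}{3} - \frac{5 x^{2}}{3} + 4 x] = \frac{15 x^{4}}{4} - \frac{20 x^{3}}{3} - \frac{10 x}{3} + 4, which equals f(x).

An antiderivative is F(x) = \frac{3 x^{5}}{4} - \frac{5 x^{4}}{3} - \frac{5 x^{2}}{3} + 4 x.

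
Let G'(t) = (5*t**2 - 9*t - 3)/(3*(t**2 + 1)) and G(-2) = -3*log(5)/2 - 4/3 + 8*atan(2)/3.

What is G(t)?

G(t) = (10*t - 9*log(t**2 + 1) - 16*atan(t) + 12)/6

Recover the given G'(t) by differentiating a candidate G(t); any mismatch rules it out.
A general antiderivative is 5*t/3 - 3*log(t**2 + 1)/2 - 8*atan(t)/3 + C.
The condition gives C = -3*log(5)/2 - 4/3 + 8*atan(2)/3 - (-10/3 - 3*log(5)/2 + 8*atan(2)/3) = 2.
So G(t) = (10*t - 9*log(t**2 + 1) - 16*atan(t) + 12)/6.
Check: d/dt[(10*t - 9*log(t**2 + 1) - 16*atan(t) + 12)/6] = (5*t**2 - 9*t - 3)/(3*t**2 + 3), which equals G'(t).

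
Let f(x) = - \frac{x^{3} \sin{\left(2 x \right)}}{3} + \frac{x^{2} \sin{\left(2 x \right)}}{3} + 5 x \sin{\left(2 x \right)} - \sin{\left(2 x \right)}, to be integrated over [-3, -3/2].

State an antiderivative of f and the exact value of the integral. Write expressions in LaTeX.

Antiderivative: F(x) = \frac{4 x^{3} \cos{\left(2 x \right)} - 6 x^{2} \sin{\left(2 x \right)} - 4 x^{2} \cos{\left(2 x \right)} + 4 x \sin{\left(2 x \right)} - 66 x \cos{\left(2 x \right)} + 33 \sin{\left(2 x \right)} + 14 \cos{\left(2 x \right)}}{24}; value = \frac{181 \cos{\left(3 \right)}}{48} - \frac{17 \cos{\left(6 \right)}}{6} - \frac{9 \sin{\left(3 \right)}}{16} - \frac{11 \sin{\left(6 \right)}}{8}

Integrate term by term and add the pieces.
F(x) = \frac{4 x^{3} \cos{\left(2 x \right)} - 6 x^{2} \sin{\left(2 x \right)} - 4 x^{2} \cos{\left(2 x \right)} + 4 x \sin{\left(2 x \right)} - 66 x \cos{\left(2 x \right)} + 33 \sin{\left(2 x \right)} + 14 \cos{\left(2 x \right)}}{24} is an antiderivative of f.
Check: d/dx[\frac{4 x^{3} \cos{\left(2 x \right)} - 6 x^{2} \sin{\left(2 x \right)} - 4 x^{2} \cos{\left(2 x \right)} + 4 x \sin{\left(2 x \right)} - 66 x \cos{\left(2 x \right)} + 33 \sin{\left(2 x \right)} + 14 \cos{\left(2 x \right)}}{24}] = - \frac{x^{3} \sin{\left(2 x \right)}}{3} + \frac{x^{2} \sin{\left(2 x \right)}}{3} + 5 x \sin{\left(2 x \right)} - \sin{\left(2 x \right)} = f(x).
F(-3/2) = \frac{181 \cos{\left(3 \right)}}{48} - \frac{9 \sin{\left(3 \right)}}{16}; F(-3) = \frac{11 \sin{\left(6 \right)}}{8} + \frac{17 \cos{\left(6 \right)}}{6}.
Integral = F(-3/2) - F(-3) = \frac{181 \cos{\left(3 \right)}}{48} - \frac{17 \cos{\left(6 \right)}}{6} - \frac{9 \sin{\left(3 \right)}}{16} - \frac{11 \sin{\left(6 \right)}}{8}.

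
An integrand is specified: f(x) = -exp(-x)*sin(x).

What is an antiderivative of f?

Since d/dx undoes antidifferentiation here, F'(x) = f(x) is required of F(x).
Check: d/dx[(sin(x) + cos(x))*exp(-x)/2] = -exp(-x)*sin(x) = f(x).

An antiderivative is F(x) = (sin(x) + cos(x))*exp(-x)/2.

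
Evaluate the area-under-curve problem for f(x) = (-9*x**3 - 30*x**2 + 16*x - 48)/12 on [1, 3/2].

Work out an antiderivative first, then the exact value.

A candidate is checked by its d/dx: the result must match f(x).
F(x) = -3*x**4/16 - 5*x**3/6 + 2*x**2/3 - 4*x is an antiderivative of f.
Check: d/dx[-3*x**4/16 - 5*x**3/6 + 2*x**2/3 - 4*x] = -3*x**3/4 - 5*x**2/2 + 4*x/3 - 4, which equals f(x).
F(3/2) = -2115/256; F(1) = -209/48.
Integral = F(3/2) - F(1) = -3001/768.

Antiderivative: F(x) = -3*x**4/16 - 5*x**3/6 + 2*x**2/3 - 4*x; value = -3001/768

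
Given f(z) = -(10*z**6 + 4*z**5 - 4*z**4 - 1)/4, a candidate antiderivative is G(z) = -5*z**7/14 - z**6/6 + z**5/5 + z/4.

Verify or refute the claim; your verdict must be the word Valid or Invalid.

d/dz[G] = -5*z**6/2 - z**5 + z**4 + 1/4
This equals f(z) exactly, so the claim holds.

Valid - differentiating G returns exactly f.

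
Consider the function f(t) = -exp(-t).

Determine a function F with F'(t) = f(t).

An antiderivative is F(t) = exp(-t).

Since d/dt undoes antidifferentiation here, F'(t) = f(t) is required of F(t).
Check: d/dt[exp(-t)] = -exp(-t) = f(t).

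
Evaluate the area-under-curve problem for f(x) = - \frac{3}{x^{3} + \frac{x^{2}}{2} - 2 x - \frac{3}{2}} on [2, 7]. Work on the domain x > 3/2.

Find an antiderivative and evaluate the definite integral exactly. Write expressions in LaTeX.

Factor the denominator (\left(x + 1\right)^{2} \left(2 x - 3\right)) and decompose: f = - \frac{24}{25 \left(2 x - 3\right)} + \frac{12}{25 \left(x + 1\right)} + \frac{6}{5 \left(x + 1\right)^{2}}; each piece integrates to a log, atan, or power term.
F(x) = \frac{6 \left(- 2 \left(x + 1\right) \log{\left(x - \frac{3}{2} \right)} + 2 \left(x + 1\right) \log{\left(x + 1 \right)} - 5\right)}{25 \left(x + 1\right)} is an antiderivative of f.
Check: d/dx[\frac{6 \left(- 2 \left(x + 1\right) \log{\left(x - \frac{3}{2} \right)} + 2 \left(x + 1\right) \log{\left(x + 1 \right)} - 5\right)}{25 \left(x + 1\right)}] = - \frac{6}{2 x^{3} + x^{2} - 4 x - 3}, which equals f(x).
F(7) = - \frac{12 \log{\left(\frac{11}{2} \right)}}{25} - \frac{3}{20} + \frac{12 \log{\left(8 \right)}}{25}; F(2) = - \frac{2}{5} + \frac{12 \log{\left(2 \right)}}{25} + \frac{12 \log{\left(3 \right)}}{25}.
Integral = F(7) - F(2) = - \frac{12 \log{\left(\frac{11}{2} \right)}}{25} - \frac{12 \log{\left(3 \right)}}{25} - \frac{12 \log{\left(2 \right)}}{25} + \frac{1}{4} + \frac{12 \log{\left(8 \right)}}{25}.

Antiderivative: F(x) = \frac{6 \left(- 2 \left(x + 1\right) \log{\left(x - \frac{3}{2} \right)} + 2 \left(x + 1\right) \log{\left(x + 1 \right)} - 5\right)}{25 \left(x + 1\right)}; value = - \frac{12 \log{\left(\frac{11}{2} \right)}}{25} - \frac{12 \log{\left(3 \right)}}{25} - \frac{12 \log{\left(2 \right)}}{25} + \frac{1}{4} + \frac{12 \log{\left(8 \right)}}{25}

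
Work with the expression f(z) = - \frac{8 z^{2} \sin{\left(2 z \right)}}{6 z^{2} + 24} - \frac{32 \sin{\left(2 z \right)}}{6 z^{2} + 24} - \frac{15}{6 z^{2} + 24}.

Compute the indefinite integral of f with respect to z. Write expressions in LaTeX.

F(z) = \frac{2 \cos{\left(2 z \right)}}{3} - \frac{5 \operatorname{atan}{\left(\frac{z}{2} \right)}}{4} + C

The integrand splits into summands that can be handled one at a time.
Check: d/dz[\frac{2 \cos{\left(2 z \right)}}{3} - \frac{5 \operatorname{atan}{\left(\frac{z}{2} \right)}}{4}] = \frac{- 8 z^{2} \sin{\left(2 z \right)} - 32 \sin{\left(2 z \right)} - 15}{6 z^{2} + 24}, which equals f(z).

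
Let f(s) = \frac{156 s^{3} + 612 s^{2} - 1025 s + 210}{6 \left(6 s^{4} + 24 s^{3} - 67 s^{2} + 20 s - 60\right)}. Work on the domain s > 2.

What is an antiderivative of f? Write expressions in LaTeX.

An antiderivative is F(s) = \frac{6 \log{\left(\frac{s}{2} + 3 \right)} + 16 \log{\left(s - 2 \right)} + 15 \log{\left(2 s^{2} + \frac{5}{3} \right)}}{12}.

Check any antiderivative F(s) by computing F'(s) and comparing it with f(s).
Check: d/ds[\frac{6 \log{\left(\frac{s}{2} + 3 \right)} + 16 \log{\left(s - 2 \right)} + 15 \log{\left(2 s^{2} + \frac{5}{3} \right)}}{12}] = \frac{156 s^{3} + 612 s^{2} - 1025 s + 210}{36 s^{4} + 144 s^{3} - 402 s^{2} + 120 s - 360}, which equals f(s).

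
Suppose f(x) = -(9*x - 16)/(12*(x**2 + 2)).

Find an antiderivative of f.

Whatever form F(x) takes, F'(x) = f(x) is non-negotiable.
Check: d/dx[(-9*log(x**2 + 2) + 16*sqrt(2)*atan(sqrt(2)*x/2))/24] = (16 - 9*x)/(12*x**2 + 24), which equals f(x).

An antiderivative is F(x) = (-9*log(x**2 + 2) + 16*sqrt(2)*atan(sqrt(2)*x/2))/24.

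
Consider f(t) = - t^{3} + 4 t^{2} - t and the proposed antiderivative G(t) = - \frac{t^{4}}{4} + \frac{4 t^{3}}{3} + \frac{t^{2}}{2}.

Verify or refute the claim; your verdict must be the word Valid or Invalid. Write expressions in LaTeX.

d/dt[G] = - t^{3} + 4 t^{2} + t
d/dt[G] - f(t) = 2 t != 0.

Invalid: d/dt[G] - f = 2 t, which is not 0.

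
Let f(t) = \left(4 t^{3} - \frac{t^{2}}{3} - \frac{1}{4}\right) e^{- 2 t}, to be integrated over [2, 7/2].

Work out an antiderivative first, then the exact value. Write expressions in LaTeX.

f has the shape u'v + uv' for u = - 2 t^{3} - \frac{17 t^{2}}{6} - \frac{17 t}{6} - \frac{31}{24} and v = e^{- 2 t} — it is the derivative of the product u*v.
F(t) = - \frac{\left(48 t^{3} + 68 t^{2} + 68 t + 31\right) e^{- 2 t}}{24} is an antiderivative of f.
Check: d/dt[- \frac{\left(48 t^{3} + 68 t^{2} + 68 t + 31\right) e^{- 2 t}}{24}] = \frac{\left(48 t^{3} - 4 t^{2} - 3\right) e^{- 2 t}}{12}, which equals f(t).
F(7/2) = - \frac{395}{3 e^{7}}; F(2) = - \frac{823}{24 e^{4}}.
Integral = F(7/2) - F(2) = - \frac{395}{3 e^{7}} + \frac{823}{24 e^{4}}.

Antiderivative: F(t) = - \frac{\left(48 t^{3} + 68 t^{2} + 68 t + 31\right) e^{- 2 t}}{24}; value = - \frac{395}{3 e^{7}} + \frac{823}{24 e^{4}}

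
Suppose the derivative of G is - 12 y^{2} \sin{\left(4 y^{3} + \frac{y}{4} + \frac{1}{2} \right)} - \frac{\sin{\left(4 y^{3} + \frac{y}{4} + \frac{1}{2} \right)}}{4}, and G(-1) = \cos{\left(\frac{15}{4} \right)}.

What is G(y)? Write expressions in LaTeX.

G(y) = \cos{\left(4 y^{3} + \frac{y}{4} + \frac{1}{2} \right)}

The substitution u = 4 y^{3} + \frac{y}{4} + \frac{1}{2} works: G'(y) is exactly (dG/du)*(du/dy) for that inner function.
A general antiderivative is \cos{\left(4 y^{3} + \frac{y}{4} + \frac{1}{2} \right)} + C.
The condition gives C = \cos{\left(\frac{15}{4} \right)} - (\cos{\left(\frac{15}{4} \right)}) = 0.
So G(y) = \cos{\left(4 y^{3} + \frac{y}{4} + \frac{1}{2} \right)}.
Check: d/dy[\cos{\left(4 y^{3} + \frac{y}{4} + \frac{1}{2} \right)}] = - 12 y^{2} \sin{\left(4 y^{3} + \frac{y}{4} + \frac{1}{2} \right)} - \frac{\sin{\left(4 y^{3} + \frac{y}{4} + \frac{1}{2} \right)}}{4} = G'(y).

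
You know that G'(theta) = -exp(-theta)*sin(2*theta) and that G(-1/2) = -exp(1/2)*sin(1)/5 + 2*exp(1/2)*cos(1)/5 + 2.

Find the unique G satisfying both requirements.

G(theta) = (10*exp(theta) + sin(2*theta) + 2*cos(2*theta))*exp(-theta)/5

A candidate passes only if d/dtheta[G] lands on the given G'(theta) exactly.
A general antiderivative is exp(-theta)*sin(2*theta)/5 + 2*exp(-theta)*cos(2*theta)/5 + C.
The condition gives C = -exp(1/2)*sin(1)/5 + 2*exp(1/2)*cos(1)/5 + 2 - (-exp(1/2)*sin(1)/5 + 2*exp(1/2)*cos(1)/5) = 2.
So G(theta) = (10*exp(theta) + sin(2*theta) + 2*cos(2*theta))*exp(-theta)/5.
Check: d/dtheta[(10*exp(theta) + sin(2*theta) + 2*cos(2*theta))*exp(-theta)/5] = -exp(-theta)*sin(2*theta) = G'(theta).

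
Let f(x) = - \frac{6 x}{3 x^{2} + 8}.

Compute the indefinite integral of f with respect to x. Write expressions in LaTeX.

F(x) = - \log{\left(\frac{x^{2}}{2} + \frac{4}{3} \right)} + C

f matches the chain-rule pattern g'(h)*h' with inner function h(x) = \frac{x^{2}}{2} + \frac{4}{3}; substituting u = h(x) collapses the integral.
Check: d/dx[- \log{\left(\frac{x^{2}}{2} + \frac{4}{3} \right)}] = - \frac{6 x}{3 x^{2} + 8} = f(x).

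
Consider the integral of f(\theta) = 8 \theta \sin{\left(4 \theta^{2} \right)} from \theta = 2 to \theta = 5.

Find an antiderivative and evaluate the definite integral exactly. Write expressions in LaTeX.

f matches the chain-rule pattern g'(h)*h' with inner function h(\theta) = 4 \theta^{2}; substituting u = h(\theta) collapses the integral.
F(\theta) = - \cos{\left(4 \theta^{2} \right)} is an antiderivative of f.
Check: d/d\theta[- \cos{\left(4 \theta^{2} \right)}] = 8 \theta \sin{\left(4 \theta^{2} \right)} = f(\theta).
F(5) = - \cos{\left(100 \right)}; F(2) = - \cos{\left(16 \right)}.
Integral = F(5) - F(2) = \cos{\left(16 \right)} - \cos{\left(100 \right)}.

Antiderivative: F(\theta) = - \cos{\left(4 \theta^{2} \right)}; value = \cos{\left(16 \right)} - \cos{\left(100 \right)}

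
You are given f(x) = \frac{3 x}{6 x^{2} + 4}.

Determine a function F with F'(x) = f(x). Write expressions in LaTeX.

An antiderivative is F(x) = \frac{\log{\left(\frac{x^{2}}{2} + \frac{1}{3} \right)}}{4}.

The substitution u = \frac{x^{2}}{2} + \frac{1}{3} works: f is exactly (dF/du)*(du/dx) for that inner function.
Check: d/dx[\frac{\log{\left(\frac{x^{2}}{2} + \frac{1}{3} \right)}}{4}] = \frac{3 x}{6 x^{2} + 4} = f(x).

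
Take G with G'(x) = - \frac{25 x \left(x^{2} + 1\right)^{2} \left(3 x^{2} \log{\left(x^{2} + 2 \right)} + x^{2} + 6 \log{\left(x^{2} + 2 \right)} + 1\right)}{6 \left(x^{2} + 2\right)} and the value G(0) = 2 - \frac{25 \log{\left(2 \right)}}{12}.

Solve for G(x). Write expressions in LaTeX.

G(x) = - \frac{25 x^{6} \log{\left(x^{2} + 2 \right)}}{12} - \frac{25 x^{4} \log{\left(x^{2} + 2 \right)}}{4} - \frac{25 x^{2} \log{\left(x^{2} + 2 \right)}}{4} - \frac{25 \log{\left(x^{2} + 2 \right)}}{12} + 2

G'(x) has the shape u'v + uv' for u = \frac{25 \left(- x^{2} - 1\right)^{3}}{12} and v = \log{\left(x^{2} + 2 \right)} — it is the derivative of the product u*v.
A general antiderivative is \frac{25 \left(- x^{2} - 1\right)^{3} \log{\left(x^{2} + 2 \right)}}{12} + C.
The condition gives C = 2 - \frac{25 \log{\left(2 \right)}}{12} - (- \frac{25 \log{\left(2 \right)}}{12}) = 2.
So G(x) = - \frac{25 x^{6} \log{\left(x^{2} + 2 \right)}}{12} - \frac{25 x^{4} \log{\left(x^{2} + 2 \right)}}{4} - \frac{25 x^{2} \log{\left(x^{2} + 2 \right)}}{4} - \frac{25 \log{\left(x^{2} + 2 \right)}}{12} + 2.
Check: d/dx[- \frac{25 x^{6} \log{\left(x^{2} + 2 \right)}}{12} - \frac{25 x^{4} \log{\left(x^{2} + 2 \right)}}{4} - \frac{25 x^{2} \log{\left(x^{2} + 2 \right)}}{4} - \frac{25 \log{\left(x^{2} + 2 \right)}}{12} + 2] = \frac{- 75 x^{7} \log{\left(x^{2} + 2 \right)} - 25 x^{7} - 300 x^{5} \log{\left(x^{2} + 2 \right)} - 75 x^{5} - 375 x^{3} \log{\left(x^{2} + 2 \right)} - 75 x^{3} - 150 x \log{\left(x^{2} + 2 \right)} - 25 x}{6 x^{2} + 12}, which equals G'(x).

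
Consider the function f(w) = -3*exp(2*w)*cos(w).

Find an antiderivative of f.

Whatever form F(w) takes, F'(w) = f(w) is non-negotiable.
Check: d/dw[-3*exp(2*w)*sin(w)/5 - 6*exp(2*w)*cos(w)/5] = -3*exp(2*w)*cos(w) = f(w).

An antiderivative is F(w) = -3*exp(2*w)*sin(w)/5 - 6*exp(2*w)*cos(w)/5.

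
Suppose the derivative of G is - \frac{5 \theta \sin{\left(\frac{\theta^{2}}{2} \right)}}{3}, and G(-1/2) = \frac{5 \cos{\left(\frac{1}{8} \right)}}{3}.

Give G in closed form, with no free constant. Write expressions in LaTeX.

G(\theta) = \frac{5 \cos{\left(\frac{\theta^{2}}{2} \right)}}{3}

The substitution u = \frac{\theta^{2}}{2} works: G'(\theta) is exactly (dG/du)*(du/d\theta) for that inner function.
A general antiderivative is \frac{5 \cos{\left(\frac{\theta^{2}}{2} \right)}}{3} + C.
The condition gives C = \frac{5 \cos{\left(\frac{1}{8} \right)}}{3} - (\frac{5 \cos{\left(\frac{1}{8} \right)}}{3}) = 0.
So G(\theta) = \frac{5 \cos{\left(\frac{\theta^{2}}{2} \right)}}{3}.
Check: d/d\theta[\frac{5 \cos{\left(\frac{\theta^{2}}{2} \right)}}{3}] = - \frac{5 \theta \sin{\left(\frac{\theta^{2}}{2} \right)}}{3} = G'(\theta).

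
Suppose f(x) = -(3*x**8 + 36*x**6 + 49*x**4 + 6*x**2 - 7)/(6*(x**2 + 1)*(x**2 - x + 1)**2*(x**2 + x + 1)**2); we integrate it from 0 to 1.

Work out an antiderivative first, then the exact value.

Whatever form F(x) takes, F'(x) = f(x) is non-negotiable.
F(x) = 5*x/(3*(x**4 + x**2 + 1)) - atan(x)/2 is an antiderivative of f.
Check: d/dx[5*x/(3*(x**4 + x**2 + 1)) - atan(x)/2] = (-3*x**8 - 36*x**6 - 49*x**4 - 6*x**2 + 7)/(6*x**10 + 18*x**8 + 30*x**6 + 30*x**4 + 18*x**2 + 6), which equals f(x).
F(1) = 5/9 - pi/8; F(0) = 0.
Integral = F(1) - F(0) = 5/9 - pi/8.

Antiderivative: F(x) = 5*x/(3*(x**4 + x**2 + 1)) - atan(x)/2; value = 5/9 - pi/8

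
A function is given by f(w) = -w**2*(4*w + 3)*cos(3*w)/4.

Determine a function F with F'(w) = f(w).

An antiderivative is F(w) = -(36*w**3*sin(3*w) + 27*w**2*sin(3*w) + 36*w**2*cos(3*w) - 24*w*sin(3*w) + 18*w*cos(3*w) - 6*sin(3*w) - 8*cos(3*w))/108.

A first test for any F(w): its w-derivative must equal f(w) identically.
Check: d/dw[-(36*w**3*sin(3*w) + 27*w**2*sin(3*w) + 36*w**2*cos(3*w) - 24*w*sin(3*w) + 18*w*cos(3*w) - 6*sin(3*w) - 8*cos(3*w))/108] = -w**3*cos(3*w) - 3*w**2*cos(3*w)/4, which equals f(w).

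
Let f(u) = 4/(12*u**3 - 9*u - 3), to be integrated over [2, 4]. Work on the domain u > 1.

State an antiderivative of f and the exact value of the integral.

Antiderivative: F(u) = -4*(-2*u*log(u - 1) + 2*u*log(u + 1/2) - log(u - 1) + log(u + 1/2) - 3)/(27*(2*u + 1)); value = -4*log(9/2)/27 - 16/405 + 4*log(5/2)/27 + 4*log(3)/27

The denominator factors as 3*(u - 1)*(2*u + 1)**2; partial fractions split f into directly integrable pieces: -8/(27*(2*u + 1)) - 8/(9*(2*u + 1)**2) + 4/(27*(u - 1)).
F(u) = -4*(-2*u*log(u - 1) + 2*u*log(u + 1/2) - log(u - 1) + log(u + 1/2) - 3)/(27*(2*u + 1)) is an antiderivative of f.
Check: d/du[-4*(-2*u*log(u - 1) + 2*u*log(u + 1/2) - log(u - 1) + log(u + 1/2) - 3)/(27*(2*u + 1))] = 4/(12*u**3 - 9*u - 3) = f(u).
F(4) = -4*log(9/2)/27 + 4/81 + 4*log(3)/27; F(2) = 4/45 - 4*log(5/2)/27.
Integral = F(4) - F(2) = -4*log(9/2)/27 - 16/405 + 4*log(5/2)/27 + 4*log(3)/27.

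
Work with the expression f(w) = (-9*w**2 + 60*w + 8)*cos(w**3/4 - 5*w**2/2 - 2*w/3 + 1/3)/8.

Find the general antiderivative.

The substitution u = w**3/4 - 5*w**2/2 - 2*w/3 + 1/3 works: f is exactly (dF/du)*(du/dw) for that inner function.
Check: d/dw[-3*sin(w**3/4 - 5*w**2/2 - 2*w/3 + 1/3)/2] = -9*w**2*cos(w**3/4 - 5*w**2/2 - 2*w/3 + 1/3)/8 + 15*w*cos(w**3/4 - 5*w**2/2 - 2*w/3 + 1/3)/2 + cos(w**3/4 - 5*w**2/2 - 2*w/3 + 1/3), which equals f(w).

F(w) = -3*sin(w**3/4 - 5*w**2/2 - 2*w/3 + 1/3)/2 + C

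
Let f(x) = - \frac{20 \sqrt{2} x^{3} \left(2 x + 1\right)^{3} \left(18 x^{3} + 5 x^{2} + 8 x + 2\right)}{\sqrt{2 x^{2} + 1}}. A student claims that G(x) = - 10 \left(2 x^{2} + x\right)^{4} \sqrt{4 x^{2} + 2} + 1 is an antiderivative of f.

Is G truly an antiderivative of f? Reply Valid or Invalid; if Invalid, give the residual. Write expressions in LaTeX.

Valid - differentiating G returns exactly f.

d/dx[G] = \frac{- 2880 \sqrt{2} x^{9} - 5120 \sqrt{2} x^{8} - 4640 \sqrt{2} x^{7} - 3200 \sqrt{2} x^{6} - 1540 \sqrt{2} x^{5} - 400 \sqrt{2} x^{4} - 40 \sqrt{2} x^{3}}{\sqrt{2 x^{2} + 1}}
This equals f(x) exactly, so the claim holds.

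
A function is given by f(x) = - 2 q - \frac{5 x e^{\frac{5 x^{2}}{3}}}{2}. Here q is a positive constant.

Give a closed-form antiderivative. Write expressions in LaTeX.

Check any antiderivative F(x) by computing F'(x) and comparing it with f(x).
Check: d/dx[- \frac{8 q x + 3 e^{\frac{5 x^{2}}{3}}}{4}] = - 2 q - \frac{5 x e^{\frac{5 x^{2}}{3}}}{2} = f(x).

An antiderivative is F(x) = - \frac{8 q x + 3 e^{\frac{5 x^{2}}{3}}}{4}.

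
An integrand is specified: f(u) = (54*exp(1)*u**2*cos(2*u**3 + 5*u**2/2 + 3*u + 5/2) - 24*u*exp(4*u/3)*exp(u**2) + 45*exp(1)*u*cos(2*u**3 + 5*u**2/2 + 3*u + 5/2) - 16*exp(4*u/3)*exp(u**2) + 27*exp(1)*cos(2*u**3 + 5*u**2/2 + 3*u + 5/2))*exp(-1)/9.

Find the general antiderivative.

An antiderivative F(u) passes only if d/du[F] lands on f(u) exactly.
Check: d/du[(-4*exp(u**2 + 4*u/3 - 1) + 3*sin(2*u**3 + 5*u**2/2 + 3*u + 5/2))/3] = 6*u**2*cos(2*u**3 + 5*u**2/2 + 3*u + 5/2) - 8*u*exp(-1)*exp(4*u/3)*exp(u**2)/3 + 5*u*cos(2*u**3 + 5*u**2/2 + 3*u + 5/2) - 16*exp(-1)*exp(4*u/3)*exp(u**2)/9 + 3*cos(2*u**3 + 5*u**2/2 + 3*u + 5/2), which equals f(u).

F(u) = (-4*exp(u**2 + 4*u/3 - 1) + 3*sin(2*u**3 + 5*u**2/2 + 3*u + 5/2))/3 + C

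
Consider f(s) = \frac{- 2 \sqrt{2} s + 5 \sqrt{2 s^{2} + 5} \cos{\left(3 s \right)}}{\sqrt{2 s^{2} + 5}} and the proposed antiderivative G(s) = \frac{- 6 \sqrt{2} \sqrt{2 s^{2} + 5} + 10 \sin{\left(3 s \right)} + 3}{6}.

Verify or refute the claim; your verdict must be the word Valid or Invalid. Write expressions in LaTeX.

Valid - differentiating G returns exactly f.

d/ds[G] = \frac{- 2 \sqrt{2} s + 5 \sqrt{2 s^{2} + 5} \cos{\left(3 s \right)}}{\sqrt{2 s^{2} + 5}}
This equals f(s) exactly, so the claim holds.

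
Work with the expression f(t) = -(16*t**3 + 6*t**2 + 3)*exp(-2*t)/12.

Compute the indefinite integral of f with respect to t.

f has the shape u'v + uv' for u = 2*t**3/3 + 5*t**2/4 + 5*t/4 + 3/4 and v = exp(-2*t) — it is the derivative of the product u*v.
Check: d/dt[(8*t**3 + 15*t**2 + 15*t + 9)*exp(-2*t)/12] = (-16*t**3 - 6*t**2 - 3)*exp(-2*t)/12, which equals f(t).

F(t) = (8*t**3 + 15*t**2 + 15*t + 9)*exp(-2*t)/12 + C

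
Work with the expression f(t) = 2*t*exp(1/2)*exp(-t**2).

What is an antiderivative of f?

The substitution u = 1/2 - t**2 works: f is exactly (dF/du)*(du/dt) for that inner function.
Check: d/dt[-exp(1/2 - t**2)] = 2*t*exp(1/2)*exp(-t**2) = f(t).

An antiderivative is F(t) = -exp(1/2 - t**2).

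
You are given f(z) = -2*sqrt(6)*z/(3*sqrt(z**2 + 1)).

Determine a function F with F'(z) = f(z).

f matches the chain-rule pattern g'(h)*h' with inner function h(z) = 3*z**2/2 + 3/2; substituting u = h(z) collapses the integral.
Check: d/dz[-2*sqrt(6)*sqrt(z**2 + 1)/3] = -2*sqrt(6)*z/(3*sqrt(z**2 + 1)) = f(z).

An antiderivative is F(z) = -2*sqrt(6)*sqrt(z**2 + 1)/3.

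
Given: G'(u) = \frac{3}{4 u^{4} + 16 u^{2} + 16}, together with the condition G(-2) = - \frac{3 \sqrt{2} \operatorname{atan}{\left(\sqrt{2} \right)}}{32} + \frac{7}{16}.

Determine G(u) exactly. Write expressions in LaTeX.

For G(u) to be correct, d/du[G] must agree with the stated G'(u) identically.
A general antiderivative is \frac{3 u}{16 u^{2} + 32} + \frac{3 \sqrt{2} \operatorname{atan}{\left(\frac{\sqrt{2} u}{2} \right)}}{32} + C.
The condition gives C = - \frac{3 \sqrt{2} \operatorname{atan}{\left(\sqrt{2} \right)}}{32} + \frac{7}{16} - (- \frac{3 \sqrt{2} \operatorname{atan}{\left(\sqrt{2} \right)}}{32} - \frac{1}{16}) = \frac{1}{2}.
So G(u) = \frac{16 u^{2} + 6 u + 3 \sqrt{2} \left(u^{2} + 2\right) \operatorname{atan}{\left(\frac{\sqrt{2} u}{2} \right)} + 32}{32 \left(u^{2} + 2\right)}.
Check: d/du[\frac{16 u^{2} + 6 u + 3 \sqrt{2} \left(u^{2} + 2\right) \operatorname{atan}{\left(\frac{\sqrt{2} u}{2} \right)} + 32}{32 \left(u^{2} + 2\right)}] = \frac{3}{4 u^{4} + 16 u^{2} + 16} = G'(u).

G(u) = \frac{16 u^{2} + 6 u + 3 \sqrt{2} \left(u^{2} + 2\right) \operatorname{atan}{\left(\frac{\sqrt{2} u}{2} \right)} + 32}{32 \left(u^{2} + 2\right)}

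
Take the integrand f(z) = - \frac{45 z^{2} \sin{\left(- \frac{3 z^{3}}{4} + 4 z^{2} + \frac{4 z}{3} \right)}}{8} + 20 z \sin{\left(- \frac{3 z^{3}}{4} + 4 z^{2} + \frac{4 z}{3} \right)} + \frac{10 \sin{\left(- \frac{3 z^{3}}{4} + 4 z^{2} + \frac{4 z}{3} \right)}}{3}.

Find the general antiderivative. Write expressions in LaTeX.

f matches the chain-rule pattern g'(h)*h' with inner function h(z) = - \frac{3 z^{3}}{4} + 4 z^{2} + \frac{4 z}{3}; substituting u = h(z) collapses the integral.
Check: d/dz[- \frac{5 \cos{\left(- \frac{3 z^{3}}{4} + 4 z^{2} + \frac{4 z}{3} \right)}}{2}] = - \frac{45 z^{2} \sin{\left(- \frac{3 z^{3}}{4} + 4 z^{2} + \frac{4 z}{3} \right)}}{8} + 20 z \sin{\left(- \frac{3 z^{3}}{4} + 4 z^{2} + \frac{4 z}{3} \right)} + \frac{10 \sin{\left(- \frac{3 z^{3}}{4} + 4 z^{2} + \frac{4 z}{3} \right)}}{3} = f(z).

F(z) = - \frac{5 \cos{\left(- \frac{3 z^{3}}{4} + 4 z^{2} + \frac{4 z}{3} \right)}}{2} + C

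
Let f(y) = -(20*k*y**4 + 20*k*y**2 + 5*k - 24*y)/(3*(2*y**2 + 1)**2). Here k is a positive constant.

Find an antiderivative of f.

An antiderivative is F(y) = -5*k*y/3 - 2/(2*y**2 + 1).

Any candidate F(y) must reproduce f(y) exactly when differentiated.
Check: d/dy[-5*k*y/3 - 2/(2*y**2 + 1)] = (-20*k*y**4 - 20*k*y**2 - 5*k + 24*y)/(12*y**4 + 12*y**2 + 3), which equals f(y).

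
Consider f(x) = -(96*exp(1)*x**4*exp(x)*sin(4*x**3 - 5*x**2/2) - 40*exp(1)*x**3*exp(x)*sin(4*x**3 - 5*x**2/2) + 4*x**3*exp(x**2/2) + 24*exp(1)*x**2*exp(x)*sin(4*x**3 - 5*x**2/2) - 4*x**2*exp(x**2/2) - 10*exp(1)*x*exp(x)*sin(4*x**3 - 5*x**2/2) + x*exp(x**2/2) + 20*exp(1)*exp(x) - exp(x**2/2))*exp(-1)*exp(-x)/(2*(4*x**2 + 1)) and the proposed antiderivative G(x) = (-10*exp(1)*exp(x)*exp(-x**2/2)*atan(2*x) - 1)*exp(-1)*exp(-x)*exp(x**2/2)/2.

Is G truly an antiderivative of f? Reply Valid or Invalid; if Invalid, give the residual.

d/dx[G] = (-4*x**3*exp(x**2) + 4*x**2*exp(x**2) - x*exp(x**2) - 20*exp(1)*exp(x)*exp(x**2/2) + exp(x**2))/(8*exp(1)*x**2*exp(x)*exp(x**2/2) + 2*exp(1)*exp(x)*exp(x**2/2))
d/dx[G] - f(x) = 12*x**2*sin(4*x**3 - 5*x**2/2) - 5*x*sin(4*x**3 - 5*x**2/2) != 0.

Invalid: d/dx[G] - f = 12*x**2*sin(4*x**3 - 5*x**2/2) - 5*x*sin(4*x**3 - 5*x**2/2), which is not 0.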